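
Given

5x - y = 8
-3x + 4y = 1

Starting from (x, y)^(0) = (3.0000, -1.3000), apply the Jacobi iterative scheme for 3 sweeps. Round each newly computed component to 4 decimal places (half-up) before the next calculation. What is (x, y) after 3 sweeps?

Iteration 1:
  x = (8 - (-1)·-1.3000) / (5) = 1.3400
  y = (1 - (-3)·3.0000) / (4) = 2.5000
Iteration 2:
  x = (8 - (-1)·2.5000) / (5) = 2.1000
  y = (1 - (-3)·1.3400) / (4) = 1.2550
Iteration 3:
  x = (8 - (-1)·1.2550) / (5) = 1.8510
  y = (1 - (-3)·2.1000) / (4) = 1.8250

(1.8510, 1.8250)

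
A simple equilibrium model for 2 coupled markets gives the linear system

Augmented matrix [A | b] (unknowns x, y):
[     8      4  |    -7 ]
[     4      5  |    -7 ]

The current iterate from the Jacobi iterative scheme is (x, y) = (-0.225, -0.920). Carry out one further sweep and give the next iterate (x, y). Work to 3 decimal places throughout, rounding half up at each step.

(-0.415, -1.220)

One sweep:
  x = (-7 - (4)·-0.920) / (8) = -0.415
  y = (-7 - (4)·-0.225) / (5) = -1.220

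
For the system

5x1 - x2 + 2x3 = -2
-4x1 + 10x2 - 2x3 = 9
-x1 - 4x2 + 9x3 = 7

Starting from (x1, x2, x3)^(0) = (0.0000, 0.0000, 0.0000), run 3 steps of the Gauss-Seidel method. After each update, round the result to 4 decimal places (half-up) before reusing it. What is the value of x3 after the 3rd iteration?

Iteration 1:
  x1 = (-2 - (-1)·0.0000 - (2)·0.0000) / (5) = -0.4000
  x2 = (9 - (-4)·-0.4000 - (-2)·0.0000) / (10) = 0.7400
  x3 = (7 - (-1)·-0.4000 - (-4)·0.7400) / (9) = 1.0622
Iteration 2:
  x1 = (-2 - (-1)·0.7400 - (2)·1.0622) / (5) = -0.6769
  x2 = (9 - (-4)·-0.6769 - (-2)·1.0622) / (10) = 0.8417
  x3 = (7 - (-1)·-0.6769 - (-4)·0.8417) / (9) = 1.0767
Iteration 3:
  x1 = (-2 - (-1)·0.8417 - (2)·1.0767) / (5) = -0.6623
  x2 = (9 - (-4)·-0.6623 - (-2)·1.0767) / (10) = 0.8504
  x3 = (7 - (-1)·-0.6623 - (-4)·0.8504) / (9) = 1.0821

1.0821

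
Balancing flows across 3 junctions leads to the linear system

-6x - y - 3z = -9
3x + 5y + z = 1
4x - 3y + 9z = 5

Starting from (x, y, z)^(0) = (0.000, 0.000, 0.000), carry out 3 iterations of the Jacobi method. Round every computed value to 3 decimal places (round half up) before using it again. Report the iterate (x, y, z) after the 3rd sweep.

(1.657, -0.505, -0.243)

Iteration 1:
  x = (-9 - (-1)·0.000 - (-3)·0.000) / (-6) = 1.500
  y = (1 - (3)·0.000 - (1)·0.000) / (5) = 0.200
  z = (5 - (4)·0.000 - (-3)·0.000) / (9) = 0.556
Iteration 2:
  x = (-9 - (-1)·0.200 - (-3)·0.556) / (-6) = 1.189
  y = (1 - (3)·1.500 - (1)·0.556) / (5) = -0.811
  z = (5 - (4)·1.500 - (-3)·0.200) / (9) = -0.044
Iteration 3:
  x = (-9 - (-1)·-0.811 - (-3)·-0.044) / (-6) = 1.657
  y = (1 - (3)·1.189 - (1)·-0.044) / (5) = -0.505
  z = (5 - (4)·1.189 - (-3)·-0.811) / (9) = -0.243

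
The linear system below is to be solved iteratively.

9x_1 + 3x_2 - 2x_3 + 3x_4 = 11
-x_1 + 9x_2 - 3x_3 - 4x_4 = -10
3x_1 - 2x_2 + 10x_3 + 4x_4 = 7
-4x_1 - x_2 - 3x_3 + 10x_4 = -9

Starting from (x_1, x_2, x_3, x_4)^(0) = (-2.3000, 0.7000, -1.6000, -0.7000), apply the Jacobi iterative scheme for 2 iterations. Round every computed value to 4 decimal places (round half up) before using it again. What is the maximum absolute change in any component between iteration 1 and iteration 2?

Iteration 1:
  x_1 = (11 - (3)·0.7000 - (-2)·-1.6000 - (3)·-0.7000) / (9) = 0.8667
  x_2 = (-10 - (-1)·-2.3000 - (-3)·-1.6000 - (-4)·-0.7000) / (9) = -2.2111
  x_3 = (7 - (3)·-2.3000 - (-2)·0.7000 - (4)·-0.7000) / (10) = 1.8100
  x_4 = (-9 - (-4)·-2.3000 - (-1)·0.7000 - (-3)·-1.6000) / (10) = -2.2300
Iteration 2:
  x_1 = (11 - (3)·-2.2111 - (-2)·1.8100 - (3)·-2.2300) / (9) = 3.1048
  x_2 = (-10 - (-1)·0.8667 - (-3)·1.8100 - (-4)·-2.2300) / (9) = -1.4026
  x_3 = (7 - (3)·0.8667 - (-2)·-2.2111 - (4)·-2.2300) / (10) = 0.8898
  x_4 = (-9 - (-4)·0.8667 - (-1)·-2.2111 - (-3)·1.8100) / (10) = -0.2314
Change: (2.2381, 0.8085, -0.9202, 1.9986) → max |·| = 2.2381

2.2381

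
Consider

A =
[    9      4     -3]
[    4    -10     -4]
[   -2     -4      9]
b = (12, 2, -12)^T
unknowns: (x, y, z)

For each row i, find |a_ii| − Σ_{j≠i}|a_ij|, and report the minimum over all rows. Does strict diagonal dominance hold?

2

row 1: |9| − (4+3) = 2
row 2: |-10| − (4+4) = 2
row 3: |9| − (2+4) = 3
minimum over rows = 2 → strictly diagonally dominant (convergence guaranteed)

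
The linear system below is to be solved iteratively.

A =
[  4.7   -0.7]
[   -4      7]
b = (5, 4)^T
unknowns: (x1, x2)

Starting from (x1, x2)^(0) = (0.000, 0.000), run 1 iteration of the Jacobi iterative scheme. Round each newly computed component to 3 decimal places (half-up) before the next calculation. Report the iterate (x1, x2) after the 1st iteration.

Iteration 1:
  x1 = (5 - (-0.7)·0.000) / (4.7) = 1.064
  x2 = (4 - (-4)·0.000) / (7) = 0.571

(1.064, 0.571)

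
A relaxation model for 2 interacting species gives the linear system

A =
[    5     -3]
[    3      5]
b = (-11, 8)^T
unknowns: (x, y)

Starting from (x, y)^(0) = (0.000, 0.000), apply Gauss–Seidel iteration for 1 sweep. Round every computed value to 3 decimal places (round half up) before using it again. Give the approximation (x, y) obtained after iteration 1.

Iteration 1:
  x = (-11 - (-3)·0.000) / (5) = -2.200
  y = (8 - (3)·-2.200) / (5) = 2.920

(-2.200, 2.920)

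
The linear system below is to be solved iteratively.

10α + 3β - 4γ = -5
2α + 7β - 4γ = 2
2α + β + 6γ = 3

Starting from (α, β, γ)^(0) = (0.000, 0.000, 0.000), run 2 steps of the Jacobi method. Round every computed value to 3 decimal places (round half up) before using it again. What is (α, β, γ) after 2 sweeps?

Iteration 1:
  α = (-5 - (3)·0.000 - (-4)·0.000) / (10) = -0.500
  β = (2 - (2)·0.000 - (-4)·0.000) / (7) = 0.286
  γ = (3 - (2)·0.000 - (1)·0.000) / (6) = 0.500
Iteration 2:
  α = (-5 - (3)·0.286 - (-4)·0.500) / (10) = -0.386
  β = (2 - (2)·-0.500 - (-4)·0.500) / (7) = 0.714
  γ = (3 - (2)·-0.500 - (1)·0.286) / (6) = 0.619

(-0.386, 0.714, 0.619)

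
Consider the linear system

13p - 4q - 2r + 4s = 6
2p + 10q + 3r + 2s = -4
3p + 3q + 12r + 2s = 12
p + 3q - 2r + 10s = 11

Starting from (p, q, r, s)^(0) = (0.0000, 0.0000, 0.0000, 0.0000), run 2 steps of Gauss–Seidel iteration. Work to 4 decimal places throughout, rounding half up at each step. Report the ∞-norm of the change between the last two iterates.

0.4973

Iteration 1:
  p = (6 - (-4)·0.0000 - (-2)·0.0000 - (4)·0.0000) / (13) = 0.4615
  q = (-4 - (2)·0.4615 - (3)·0.0000 - (2)·0.0000) / (10) = -0.4923
  r = (12 - (3)·0.4615 - (3)·-0.4923 - (2)·0.0000) / (12) = 1.0077
  s = (11 - (1)·0.4615 - (3)·-0.4923 - (-2)·1.0077) / (10) = 1.4031
Iteration 2:
  p = (6 - (-4)·-0.4923 - (-2)·1.0077 - (4)·1.4031) / (13) = 0.0334
  q = (-4 - (2)·0.0334 - (3)·1.0077 - (2)·1.4031) / (10) = -0.9896
  r = (12 - (3)·0.0334 - (3)·-0.9896 - (2)·1.4031) / (12) = 1.0052
  s = (11 - (1)·0.0334 - (3)·-0.9896 - (-2)·1.0052) / (10) = 1.5946
Change: (-0.4281, -0.4973, -0.0025, 0.1915) → max |·| = 0.4973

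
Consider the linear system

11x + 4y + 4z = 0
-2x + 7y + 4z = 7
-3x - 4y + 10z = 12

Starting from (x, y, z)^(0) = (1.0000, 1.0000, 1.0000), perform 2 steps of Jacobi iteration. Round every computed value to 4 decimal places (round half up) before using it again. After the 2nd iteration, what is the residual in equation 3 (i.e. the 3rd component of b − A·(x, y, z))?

-4.7011

Iteration 1:
  x = (0 - (4)·1.0000 - (4)·1.0000) / (11) = -0.7273
  y = (7 - (-2)·1.0000 - (4)·1.0000) / (7) = 0.7143
  z = (12 - (-3)·1.0000 - (-4)·1.0000) / (10) = 1.9000
Iteration 2:
  x = (0 - (4)·0.7143 - (4)·1.9000) / (11) = -0.9507
  y = (7 - (-2)·-0.7273 - (4)·1.9000) / (7) = -0.2935
  z = (12 - (-3)·-0.7273 - (-4)·0.7143) / (10) = 1.2675
Residual b − A·x = (6.5617, 2.0831, -4.7011)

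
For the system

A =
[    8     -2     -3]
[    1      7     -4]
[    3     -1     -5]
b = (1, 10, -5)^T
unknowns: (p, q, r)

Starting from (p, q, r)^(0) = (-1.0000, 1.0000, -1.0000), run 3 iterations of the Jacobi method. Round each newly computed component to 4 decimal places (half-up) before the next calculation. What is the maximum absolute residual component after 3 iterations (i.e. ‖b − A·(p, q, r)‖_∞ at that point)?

1.0414

Iteration 1:
  p = (1 - (-2)·1.0000 - (-3)·-1.0000) / (8) = 0.0000
  q = (10 - (1)·-1.0000 - (-4)·-1.0000) / (7) = 1.0000
  r = (-5 - (3)·-1.0000 - (-1)·1.0000) / (-5) = 0.2000
Iteration 2:
  p = (1 - (-2)·1.0000 - (-3)·0.2000) / (8) = 0.4500
  q = (10 - (1)·0.0000 - (-4)·0.2000) / (7) = 1.5429
  r = (-5 - (3)·0.0000 - (-1)·1.0000) / (-5) = 0.8000
Iteration 3:
  p = (1 - (-2)·1.5429 - (-3)·0.8000) / (8) = 0.8107
  q = (10 - (1)·0.4500 - (-4)·0.8000) / (7) = 1.8214
  r = (-5 - (3)·0.4500 - (-1)·1.5429) / (-5) = 0.9614
Residual b − A·x = (1.0414, 0.2851, -0.8037); ∞-norm = 1.0414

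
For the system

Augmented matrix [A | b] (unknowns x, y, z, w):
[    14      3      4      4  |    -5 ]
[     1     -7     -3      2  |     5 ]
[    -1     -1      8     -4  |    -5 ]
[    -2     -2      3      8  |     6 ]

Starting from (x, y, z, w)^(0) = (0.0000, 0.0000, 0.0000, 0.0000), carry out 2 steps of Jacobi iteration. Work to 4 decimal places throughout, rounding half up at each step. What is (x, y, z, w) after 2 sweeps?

(-0.2398, -0.2832, -0.3839, 0.7165)

Iteration 1:
  x = (-5 - (3)·0.0000 - (4)·0.0000 - (4)·0.0000) / (14) = -0.3571
  y = (5 - (1)·0.0000 - (-3)·0.0000 - (2)·0.0000) / (-7) = -0.7143
  z = (-5 - (-1)·0.0000 - (-1)·0.0000 - (-4)·0.0000) / (8) = -0.6250
  w = (6 - (-2)·0.0000 - (-2)·0.0000 - (3)·0.0000) / (8) = 0.7500
Iteration 2:
  x = (-5 - (3)·-0.7143 - (4)·-0.6250 - (4)·0.7500) / (14) = -0.2398
  y = (5 - (1)·-0.3571 - (-3)·-0.6250 - (2)·0.7500) / (-7) = -0.2832
  z = (-5 - (-1)·-0.3571 - (-1)·-0.7143 - (-4)·0.7500) / (8) = -0.3839
  w = (6 - (-2)·-0.3571 - (-2)·-0.7143 - (3)·-0.6250) / (8) = 0.7165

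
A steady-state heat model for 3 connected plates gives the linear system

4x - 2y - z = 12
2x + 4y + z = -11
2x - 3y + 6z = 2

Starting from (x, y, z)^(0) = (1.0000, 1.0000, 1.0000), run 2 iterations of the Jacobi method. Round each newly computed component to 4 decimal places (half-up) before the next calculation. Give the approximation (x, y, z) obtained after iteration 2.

(1.3750, -4.7500, -2.6667)

Iteration 1:
  x = (12 - (-2)·1.0000 - (-1)·1.0000) / (4) = 3.7500
  y = (-11 - (2)·1.0000 - (1)·1.0000) / (4) = -3.5000
  z = (2 - (2)·1.0000 - (-3)·1.0000) / (6) = 0.5000
Iteration 2:
  x = (12 - (-2)·-3.5000 - (-1)·0.5000) / (4) = 1.3750
  y = (-11 - (2)·3.7500 - (1)·0.5000) / (4) = -4.7500
  z = (2 - (2)·3.7500 - (-3)·-3.5000) / (6) = -2.6667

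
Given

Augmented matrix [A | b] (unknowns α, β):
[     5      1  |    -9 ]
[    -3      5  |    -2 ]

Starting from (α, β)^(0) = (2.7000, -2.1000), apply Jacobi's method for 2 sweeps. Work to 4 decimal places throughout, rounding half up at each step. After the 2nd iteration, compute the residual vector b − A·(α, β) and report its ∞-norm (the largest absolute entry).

2.4480

Iteration 1:
  α = (-9 - (1)·-2.1000) / (5) = -1.3800
  β = (-2 - (-3)·2.7000) / (5) = 1.2200
Iteration 2:
  α = (-9 - (1)·1.2200) / (5) = -2.0440
  β = (-2 - (-3)·-1.3800) / (5) = -1.2280
Residual b − A·x = (2.4480, -1.9920); ∞-norm = 2.4480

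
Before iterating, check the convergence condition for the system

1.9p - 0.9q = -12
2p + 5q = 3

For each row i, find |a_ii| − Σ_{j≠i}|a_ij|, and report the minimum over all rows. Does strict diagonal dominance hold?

row 1: |1.9| − (0.9) = 1
row 2: |5| − (2) = 3
minimum over rows = 1 → strictly diagonally dominant (convergence guaranteed)

1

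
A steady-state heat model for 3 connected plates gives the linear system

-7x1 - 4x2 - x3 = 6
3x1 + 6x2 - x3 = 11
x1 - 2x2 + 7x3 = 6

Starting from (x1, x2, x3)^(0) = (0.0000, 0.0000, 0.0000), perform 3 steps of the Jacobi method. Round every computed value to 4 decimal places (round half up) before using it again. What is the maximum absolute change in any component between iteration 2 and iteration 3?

0.6928

Iteration 1:
  x1 = (6 - (-4)·0.0000 - (-1)·0.0000) / (-7) = -0.8571
  x2 = (11 - (3)·0.0000 - (-1)·0.0000) / (6) = 1.8333
  x3 = (6 - (1)·0.0000 - (-2)·0.0000) / (7) = 0.8571
Iteration 2:
  x1 = (6 - (-4)·1.8333 - (-1)·0.8571) / (-7) = -2.0272
  x2 = (11 - (3)·-0.8571 - (-1)·0.8571) / (6) = 2.4047
  x3 = (6 - (1)·-0.8571 - (-2)·1.8333) / (7) = 1.5034
Iteration 3:
  x1 = (6 - (-4)·2.4047 - (-1)·1.5034) / (-7) = -2.4460
  x2 = (11 - (3)·-2.0272 - (-1)·1.5034) / (6) = 3.0975
  x3 = (6 - (1)·-2.0272 - (-2)·2.4047) / (7) = 1.8338
Change: (-0.4188, 0.6928, 0.3304) → max |·| = 0.6928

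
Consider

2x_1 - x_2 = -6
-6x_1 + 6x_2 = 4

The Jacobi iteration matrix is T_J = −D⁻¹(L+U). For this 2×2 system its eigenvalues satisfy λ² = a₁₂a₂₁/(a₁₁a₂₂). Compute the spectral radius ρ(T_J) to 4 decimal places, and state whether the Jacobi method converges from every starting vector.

a₁₂a₂₁/(a₁₁a₂₂) = (-1)·(-6) / ((2)·(6)) = 0.500000
ρ = √|0.500000| = √0.500000 = 0.7071
ρ < 1, so Jacobi converges

0.7071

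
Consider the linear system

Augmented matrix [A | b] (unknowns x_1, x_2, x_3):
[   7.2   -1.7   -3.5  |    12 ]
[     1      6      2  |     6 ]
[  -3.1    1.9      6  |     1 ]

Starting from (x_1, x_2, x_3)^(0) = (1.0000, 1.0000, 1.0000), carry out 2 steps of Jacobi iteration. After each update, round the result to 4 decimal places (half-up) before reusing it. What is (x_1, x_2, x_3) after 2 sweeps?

(1.9630, 0.4796, 1.2426)

Iteration 1:
  x_1 = (12 - (-1.7)·1.0000 - (-3.5)·1.0000) / (7.2) = 2.3889
  x_2 = (6 - (1)·1.0000 - (2)·1.0000) / (6) = 0.5000
  x_3 = (1 - (-3.1)·1.0000 - (1.9)·1.0000) / (6) = 0.3667
Iteration 2:
  x_1 = (12 - (-1.7)·0.5000 - (-3.5)·0.3667) / (7.2) = 1.9630
  x_2 = (6 - (1)·2.3889 - (2)·0.3667) / (6) = 0.4796
  x_3 = (1 - (-3.1)·2.3889 - (1.9)·0.5000) / (6) = 1.2426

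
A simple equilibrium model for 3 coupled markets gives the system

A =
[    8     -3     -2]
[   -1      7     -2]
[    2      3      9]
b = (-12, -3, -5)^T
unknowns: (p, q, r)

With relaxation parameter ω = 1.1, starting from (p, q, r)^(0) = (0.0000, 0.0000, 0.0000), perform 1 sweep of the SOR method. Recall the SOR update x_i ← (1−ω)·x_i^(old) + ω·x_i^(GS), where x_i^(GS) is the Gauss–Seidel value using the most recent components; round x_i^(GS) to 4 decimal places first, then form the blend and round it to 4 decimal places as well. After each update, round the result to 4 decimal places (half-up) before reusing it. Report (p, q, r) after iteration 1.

(-1.6500, -0.7307, 0.0602)

Iteration 1:
  p: GS value = (-12 - (-3)·0.0000 - (-2)·0.0000) / (8) = -1.5000;  p ← (1−ω)·0.0000 + ω·-1.5000 = -1.6500
  q: GS value = (-3 - (-1)·-1.6500 - (-2)·0.0000) / (7) = -0.6643;  q ← (1−ω)·0.0000 + ω·-0.6643 = -0.7307
  r: GS value = (-5 - (2)·-1.6500 - (3)·-0.7307) / (9) = 0.0547;  r ← (1−ω)·0.0000 + ω·0.0547 = 0.0602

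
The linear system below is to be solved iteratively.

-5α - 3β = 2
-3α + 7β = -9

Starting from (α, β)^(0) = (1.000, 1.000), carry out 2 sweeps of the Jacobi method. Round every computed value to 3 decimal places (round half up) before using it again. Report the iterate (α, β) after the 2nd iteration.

(0.114, -1.714)

Iteration 1:
  α = (2 - (-3)·1.000) / (-5) = -1.000
  β = (-9 - (-3)·1.000) / (7) = -0.857
Iteration 2:
  α = (2 - (-3)·-0.857) / (-5) = 0.114
  β = (-9 - (-3)·-1.000) / (7) = -1.714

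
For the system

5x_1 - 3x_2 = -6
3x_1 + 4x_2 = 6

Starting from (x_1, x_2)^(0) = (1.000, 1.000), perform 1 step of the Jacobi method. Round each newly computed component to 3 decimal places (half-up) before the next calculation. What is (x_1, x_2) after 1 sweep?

(-0.600, 0.750)

Iteration 1:
  x_1 = (-6 - (-3)·1.000) / (5) = -0.600
  x_2 = (6 - (3)·1.000) / (4) = 0.750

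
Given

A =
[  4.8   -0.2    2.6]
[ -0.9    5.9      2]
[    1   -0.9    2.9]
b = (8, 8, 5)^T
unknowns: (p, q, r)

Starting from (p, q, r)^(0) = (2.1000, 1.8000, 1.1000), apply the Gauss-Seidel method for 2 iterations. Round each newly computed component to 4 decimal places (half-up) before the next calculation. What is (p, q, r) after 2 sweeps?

Iteration 1:
  p = (8 - (-0.2)·1.8000 - (2.6)·1.1000) / (4.8) = 1.1458
  q = (8 - (-0.9)·1.1458 - (2)·1.1000) / (5.9) = 1.1578
  r = (5 - (1)·1.1458 - (-0.9)·1.1578) / (2.9) = 1.6884
Iteration 2:
  p = (8 - (-0.2)·1.1578 - (2.6)·1.6884) / (4.8) = 0.8004
  q = (8 - (-0.9)·0.8004 - (2)·1.6884) / (5.9) = 0.9057
  r = (5 - (1)·0.8004 - (-0.9)·0.9057) / (2.9) = 1.7292

(0.8004, 0.9057, 1.7292)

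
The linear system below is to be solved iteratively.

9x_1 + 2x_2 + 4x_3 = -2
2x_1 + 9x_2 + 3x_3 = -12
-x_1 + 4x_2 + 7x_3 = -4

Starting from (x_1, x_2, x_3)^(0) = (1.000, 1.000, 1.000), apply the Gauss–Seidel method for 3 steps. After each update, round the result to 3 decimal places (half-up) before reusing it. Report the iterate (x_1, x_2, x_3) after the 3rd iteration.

(-0.015, -1.406, 0.230)

Iteration 1:
  x_1 = (-2 - (2)·1.000 - (4)·1.000) / (9) = -0.889
  x_2 = (-12 - (2)·-0.889 - (3)·1.000) / (9) = -1.469
  x_3 = (-4 - (-1)·-0.889 - (4)·-1.469) / (7) = 0.141
Iteration 2:
  x_1 = (-2 - (2)·-1.469 - (4)·0.141) / (9) = 0.042
  x_2 = (-12 - (2)·0.042 - (3)·0.141) / (9) = -1.390
  x_3 = (-4 - (-1)·0.042 - (4)·-1.390) / (7) = 0.229
Iteration 3:
  x_1 = (-2 - (2)·-1.390 - (4)·0.229) / (9) = -0.015
  x_2 = (-12 - (2)·-0.015 - (3)·0.229) / (9) = -1.406
  x_3 = (-4 - (-1)·-0.015 - (4)·-1.406) / (7) = 0.230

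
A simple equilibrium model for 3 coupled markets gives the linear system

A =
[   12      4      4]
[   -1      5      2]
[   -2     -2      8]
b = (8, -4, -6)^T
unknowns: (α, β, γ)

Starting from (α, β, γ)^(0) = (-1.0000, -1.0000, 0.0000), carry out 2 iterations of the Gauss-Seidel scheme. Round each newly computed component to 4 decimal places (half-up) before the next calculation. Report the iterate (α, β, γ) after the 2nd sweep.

Iteration 1:
  α = (8 - (4)·-1.0000 - (4)·0.0000) / (12) = 1.0000
  β = (-4 - (-1)·1.0000 - (2)·0.0000) / (5) = -0.6000
  γ = (-6 - (-2)·1.0000 - (-2)·-0.6000) / (8) = -0.6500
Iteration 2:
  α = (8 - (4)·-0.6000 - (4)·-0.6500) / (12) = 1.0833
  β = (-4 - (-1)·1.0833 - (2)·-0.6500) / (5) = -0.3233
  γ = (-6 - (-2)·1.0833 - (-2)·-0.3233) / (8) = -0.5600

(1.0833, -0.3233, -0.5600)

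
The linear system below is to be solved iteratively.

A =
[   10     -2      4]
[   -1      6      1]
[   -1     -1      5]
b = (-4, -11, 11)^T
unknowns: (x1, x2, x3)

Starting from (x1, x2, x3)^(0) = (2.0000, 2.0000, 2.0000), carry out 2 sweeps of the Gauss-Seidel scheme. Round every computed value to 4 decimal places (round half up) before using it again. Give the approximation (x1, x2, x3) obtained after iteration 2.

(-1.4920, -2.3453, 1.4325)

Iteration 1:
  x1 = (-4 - (-2)·2.0000 - (4)·2.0000) / (10) = -0.8000
  x2 = (-11 - (-1)·-0.8000 - (1)·2.0000) / (6) = -2.3000
  x3 = (11 - (-1)·-0.8000 - (-1)·-2.3000) / (5) = 1.5800
Iteration 2:
  x1 = (-4 - (-2)·-2.3000 - (4)·1.5800) / (10) = -1.4920
  x2 = (-11 - (-1)·-1.4920 - (1)·1.5800) / (6) = -2.3453
  x3 = (11 - (-1)·-1.4920 - (-1)·-2.3453) / (5) = 1.4325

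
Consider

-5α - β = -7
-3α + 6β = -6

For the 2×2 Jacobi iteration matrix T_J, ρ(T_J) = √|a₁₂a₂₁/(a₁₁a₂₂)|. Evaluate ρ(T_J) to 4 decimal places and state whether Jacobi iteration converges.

0.3162

a₁₂a₂₁/(a₁₁a₂₂) = (-1)·(-3) / ((-5)·(6)) = -0.100000
ρ = √|-0.100000| = √0.100000 = 0.3162
ρ < 1, so Jacobi converges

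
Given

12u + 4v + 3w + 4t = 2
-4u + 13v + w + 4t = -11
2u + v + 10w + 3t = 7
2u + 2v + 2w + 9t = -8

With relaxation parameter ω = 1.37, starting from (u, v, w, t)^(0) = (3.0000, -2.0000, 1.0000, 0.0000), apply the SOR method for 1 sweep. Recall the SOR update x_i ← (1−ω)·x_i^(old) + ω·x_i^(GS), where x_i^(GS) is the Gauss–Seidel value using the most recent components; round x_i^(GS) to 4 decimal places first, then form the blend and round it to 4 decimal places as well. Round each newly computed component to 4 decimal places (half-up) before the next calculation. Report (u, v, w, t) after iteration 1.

(-0.3109, -0.6556, 0.7639, -1.1561)

Iteration 1:
  u: GS value = (2 - (4)·-2.0000 - (3)·1.0000 - (4)·0.0000) / (12) = 0.5833;  u ← (1−ω)·3.0000 + ω·0.5833 = -0.3109
  v: GS value = (-11 - (-4)·-0.3109 - (1)·1.0000 - (4)·0.0000) / (13) = -1.0187;  v ← (1−ω)·-2.0000 + ω·-1.0187 = -0.6556
  w: GS value = (7 - (2)·-0.3109 - (1)·-0.6556 - (3)·0.0000) / (10) = 0.8277;  w ← (1−ω)·1.0000 + ω·0.8277 = 0.7639
  t: GS value = (-8 - (2)·-0.3109 - (2)·-0.6556 - (2)·0.7639) / (9) = -0.8439;  t ← (1−ω)·0.0000 + ω·-0.8439 = -1.1561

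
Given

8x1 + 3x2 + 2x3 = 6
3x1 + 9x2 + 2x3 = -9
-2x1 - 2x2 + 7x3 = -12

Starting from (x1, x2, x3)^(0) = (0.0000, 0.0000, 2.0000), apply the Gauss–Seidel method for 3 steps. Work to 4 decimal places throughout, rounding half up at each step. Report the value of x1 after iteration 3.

Iteration 1:
  x1 = (6 - (3)·0.0000 - (2)·2.0000) / (8) = 0.2500
  x2 = (-9 - (3)·0.2500 - (2)·2.0000) / (9) = -1.5278
  x3 = (-12 - (-2)·0.2500 - (-2)·-1.5278) / (7) = -2.0794
Iteration 2:
  x1 = (6 - (3)·-1.5278 - (2)·-2.0794) / (8) = 1.8428
  x2 = (-9 - (3)·1.8428 - (2)·-2.0794) / (9) = -1.1522
  x3 = (-12 - (-2)·1.8428 - (-2)·-1.1522) / (7) = -1.5170
Iteration 3:
  x1 = (6 - (3)·-1.1522 - (2)·-1.5170) / (8) = 1.5613
  x2 = (-9 - (3)·1.5613 - (2)·-1.5170) / (9) = -1.1833
  x3 = (-12 - (-2)·1.5613 - (-2)·-1.1833) / (7) = -1.6063

1.5613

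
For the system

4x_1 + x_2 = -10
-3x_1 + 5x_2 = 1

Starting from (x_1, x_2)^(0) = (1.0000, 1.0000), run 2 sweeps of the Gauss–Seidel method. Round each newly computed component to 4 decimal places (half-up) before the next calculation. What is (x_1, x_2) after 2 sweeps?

(-2.1375, -1.0825)

Iteration 1:
  x_1 = (-10 - (1)·1.0000) / (4) = -2.7500
  x_2 = (1 - (-3)·-2.7500) / (5) = -1.4500
Iteration 2:
  x_1 = (-10 - (1)·-1.4500) / (4) = -2.1375
  x_2 = (1 - (-3)·-2.1375) / (5) = -1.0825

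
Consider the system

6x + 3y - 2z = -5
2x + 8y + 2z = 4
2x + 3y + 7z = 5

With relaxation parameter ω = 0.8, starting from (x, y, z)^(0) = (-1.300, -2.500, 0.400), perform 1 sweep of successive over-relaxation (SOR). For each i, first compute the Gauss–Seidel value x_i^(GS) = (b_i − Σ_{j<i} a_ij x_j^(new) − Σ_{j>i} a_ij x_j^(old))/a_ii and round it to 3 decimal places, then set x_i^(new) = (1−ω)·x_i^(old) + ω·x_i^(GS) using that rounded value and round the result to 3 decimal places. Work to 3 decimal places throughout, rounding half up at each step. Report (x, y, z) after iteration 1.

Iteration 1:
  x: GS value = (-5 - (3)·-2.500 - (-2)·0.400) / (6) = 0.550;  x ← (1−ω)·-1.300 + ω·0.550 = 0.180
  y: GS value = (4 - (2)·0.180 - (2)·0.400) / (8) = 0.355;  y ← (1−ω)·-2.500 + ω·0.355 = -0.216
  z: GS value = (5 - (2)·0.180 - (3)·-0.216) / (7) = 0.755;  z ← (1−ω)·0.400 + ω·0.755 = 0.684

(0.180, -0.216, 0.684)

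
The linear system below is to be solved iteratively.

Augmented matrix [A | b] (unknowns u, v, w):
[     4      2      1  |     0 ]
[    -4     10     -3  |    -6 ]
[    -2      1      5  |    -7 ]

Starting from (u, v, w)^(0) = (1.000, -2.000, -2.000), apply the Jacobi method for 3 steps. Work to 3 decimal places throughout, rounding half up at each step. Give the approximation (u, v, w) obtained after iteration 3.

(0.250, -0.572, -1.144)

Iteration 1:
  u = (0 - (2)·-2.000 - (1)·-2.000) / (4) = 1.500
  v = (-6 - (-4)·1.000 - (-3)·-2.000) / (10) = -0.800
  w = (-7 - (-2)·1.000 - (1)·-2.000) / (5) = -0.600
Iteration 2:
  u = (0 - (2)·-0.800 - (1)·-0.600) / (4) = 0.550
  v = (-6 - (-4)·1.500 - (-3)·-0.600) / (10) = -0.180
  w = (-7 - (-2)·1.500 - (1)·-0.800) / (5) = -0.640
Iteration 3:
  u = (0 - (2)·-0.180 - (1)·-0.640) / (4) = 0.250
  v = (-6 - (-4)·0.550 - (-3)·-0.640) / (10) = -0.572
  w = (-7 - (-2)·0.550 - (1)·-0.180) / (5) = -1.144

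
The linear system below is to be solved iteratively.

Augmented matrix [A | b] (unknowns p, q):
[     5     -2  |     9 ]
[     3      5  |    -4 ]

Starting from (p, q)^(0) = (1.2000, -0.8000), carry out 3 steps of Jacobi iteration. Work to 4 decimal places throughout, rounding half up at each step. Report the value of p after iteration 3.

1.1248

Iteration 1:
  p = (9 - (-2)·-0.8000) / (5) = 1.4800
  q = (-4 - (3)·1.2000) / (5) = -1.5200
Iteration 2:
  p = (9 - (-2)·-1.5200) / (5) = 1.1920
  q = (-4 - (3)·1.4800) / (5) = -1.6880
Iteration 3:
  p = (9 - (-2)·-1.6880) / (5) = 1.1248
  q = (-4 - (3)·1.1920) / (5) = -1.5152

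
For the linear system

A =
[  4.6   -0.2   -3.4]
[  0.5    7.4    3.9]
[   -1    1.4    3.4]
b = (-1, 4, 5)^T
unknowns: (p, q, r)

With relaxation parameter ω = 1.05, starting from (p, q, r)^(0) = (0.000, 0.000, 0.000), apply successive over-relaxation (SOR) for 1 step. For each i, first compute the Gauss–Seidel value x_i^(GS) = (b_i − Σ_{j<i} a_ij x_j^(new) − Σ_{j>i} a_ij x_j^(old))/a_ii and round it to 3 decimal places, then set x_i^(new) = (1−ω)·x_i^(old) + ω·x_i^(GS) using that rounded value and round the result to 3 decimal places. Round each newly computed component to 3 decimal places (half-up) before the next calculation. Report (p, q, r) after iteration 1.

(-0.228, 0.584, 1.221)

Iteration 1:
  p: GS value = (-1 - (-0.2)·0.000 - (-3.4)·0.000) / (4.6) = -0.217;  p ← (1−ω)·0.000 + ω·-0.217 = -0.228
  q: GS value = (4 - (0.5)·-0.228 - (3.9)·0.000) / (7.4) = 0.556;  q ← (1−ω)·0.000 + ω·0.556 = 0.584
  r: GS value = (5 - (-1)·-0.228 - (1.4)·0.584) / (3.4) = 1.163;  r ← (1−ω)·0.000 + ω·1.163 = 1.221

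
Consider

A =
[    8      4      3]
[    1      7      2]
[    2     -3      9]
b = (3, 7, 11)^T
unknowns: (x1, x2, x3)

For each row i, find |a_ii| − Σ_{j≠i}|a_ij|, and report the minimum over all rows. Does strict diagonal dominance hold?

row 1: |8| − (4+3) = 1
row 2: |7| − (1+2) = 4
row 3: |9| − (2+3) = 4
minimum over rows = 1 → strictly diagonally dominant (convergence guaranteed)

1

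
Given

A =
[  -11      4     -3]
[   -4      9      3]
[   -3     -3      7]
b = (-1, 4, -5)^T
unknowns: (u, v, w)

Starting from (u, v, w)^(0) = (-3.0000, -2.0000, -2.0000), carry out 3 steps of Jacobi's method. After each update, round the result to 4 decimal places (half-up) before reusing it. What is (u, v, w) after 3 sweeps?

(0.8156, 1.0781, 0.2053)

Iteration 1:
  u = (-1 - (4)·-2.0000 - (-3)·-2.0000) / (-11) = -0.0909
  v = (4 - (-4)·-3.0000 - (3)·-2.0000) / (9) = -0.2222
  w = (-5 - (-3)·-3.0000 - (-3)·-2.0000) / (7) = -2.8571
Iteration 2:
  u = (-1 - (4)·-0.2222 - (-3)·-2.8571) / (-11) = 0.7893
  v = (4 - (-4)·-0.0909 - (3)·-2.8571) / (9) = 1.3564
  w = (-5 - (-3)·-0.0909 - (-3)·-0.2222) / (7) = -0.8485
Iteration 3:
  u = (-1 - (4)·1.3564 - (-3)·-0.8485) / (-11) = 0.8156
  v = (4 - (-4)·0.7893 - (3)·-0.8485) / (9) = 1.0781
  w = (-5 - (-3)·0.7893 - (-3)·1.3564) / (7) = 0.2053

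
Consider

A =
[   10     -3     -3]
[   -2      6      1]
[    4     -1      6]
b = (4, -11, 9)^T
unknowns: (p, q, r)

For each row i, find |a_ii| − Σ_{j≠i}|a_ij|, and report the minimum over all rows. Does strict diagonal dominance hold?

1

row 1: |10| − (3+3) = 4
row 2: |6| − (2+1) = 3
row 3: |6| − (4+1) = 1
minimum over rows = 1 → strictly diagonally dominant (convergence guaranteed)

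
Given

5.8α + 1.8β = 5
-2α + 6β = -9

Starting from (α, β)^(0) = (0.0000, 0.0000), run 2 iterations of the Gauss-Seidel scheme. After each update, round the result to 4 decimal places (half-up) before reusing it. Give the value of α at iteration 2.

1.2384

Iteration 1:
  α = (5 - (1.8)·0.0000) / (5.8) = 0.8621
  β = (-9 - (-2)·0.8621) / (6) = -1.2126
Iteration 2:
  α = (5 - (1.8)·-1.2126) / (5.8) = 1.2384
  β = (-9 - (-2)·1.2384) / (6) = -1.0872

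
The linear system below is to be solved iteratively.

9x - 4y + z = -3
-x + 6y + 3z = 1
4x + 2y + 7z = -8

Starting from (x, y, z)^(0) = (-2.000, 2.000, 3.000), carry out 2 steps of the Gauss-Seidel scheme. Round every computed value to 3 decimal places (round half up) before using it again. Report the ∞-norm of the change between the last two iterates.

1.777

Iteration 1:
  x = (-3 - (-4)·2.000 - (1)·3.000) / (9) = 0.222
  y = (1 - (-1)·0.222 - (3)·3.000) / (6) = -1.296
  z = (-8 - (4)·0.222 - (2)·-1.296) / (7) = -0.899
Iteration 2:
  x = (-3 - (-4)·-1.296 - (1)·-0.899) / (9) = -0.809
  y = (1 - (-1)·-0.809 - (3)·-0.899) / (6) = 0.481
  z = (-8 - (4)·-0.809 - (2)·0.481) / (7) = -0.818
Change: (-1.031, 1.777, 0.081) → max |·| = 1.777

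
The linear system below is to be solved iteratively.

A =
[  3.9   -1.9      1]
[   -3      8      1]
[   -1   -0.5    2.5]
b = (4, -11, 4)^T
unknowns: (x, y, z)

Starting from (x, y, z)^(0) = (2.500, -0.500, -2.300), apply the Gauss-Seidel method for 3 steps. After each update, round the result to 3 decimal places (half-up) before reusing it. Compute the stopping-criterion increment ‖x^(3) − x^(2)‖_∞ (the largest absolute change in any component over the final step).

0.306

Iteration 1:
  x = (4 - (-1.9)·-0.500 - (1)·-2.300) / (3.9) = 1.372
  y = (-11 - (-3)·1.372 - (1)·-2.300) / (8) = -0.573
  z = (4 - (-1)·1.372 - (-0.5)·-0.573) / (2.5) = 2.034
Iteration 2:
  x = (4 - (-1.9)·-0.573 - (1)·2.034) / (3.9) = 0.225
  y = (-11 - (-3)·0.225 - (1)·2.034) / (8) = -1.545
  z = (4 - (-1)·0.225 - (-0.5)·-1.545) / (2.5) = 1.381
Iteration 3:
  x = (4 - (-1.9)·-1.545 - (1)·1.381) / (3.9) = -0.081
  y = (-11 - (-3)·-0.081 - (1)·1.381) / (8) = -1.578
  z = (4 - (-1)·-0.081 - (-0.5)·-1.578) / (2.5) = 1.252
Change: (-0.306, -0.033, -0.129) → max |·| = 0.306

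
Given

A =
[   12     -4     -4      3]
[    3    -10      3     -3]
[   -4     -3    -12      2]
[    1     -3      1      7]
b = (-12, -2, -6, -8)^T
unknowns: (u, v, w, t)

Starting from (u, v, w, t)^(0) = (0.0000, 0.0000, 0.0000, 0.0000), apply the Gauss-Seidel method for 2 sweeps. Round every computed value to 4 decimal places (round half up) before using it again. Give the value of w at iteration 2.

Iteration 1:
  u = (-12 - (-4)·0.0000 - (-4)·0.0000 - (3)·0.0000) / (12) = -1.0000
  v = (-2 - (3)·-1.0000 - (3)·0.0000 - (-3)·0.0000) / (-10) = -0.1000
  w = (-6 - (-4)·-1.0000 - (-3)·-0.1000 - (2)·0.0000) / (-12) = 0.8583
  t = (-8 - (1)·-1.0000 - (-3)·-0.1000 - (1)·0.8583) / (7) = -1.1655
Iteration 2:
  u = (-12 - (-4)·-0.1000 - (-4)·0.8583 - (3)·-1.1655) / (12) = -0.4559
  v = (-2 - (3)·-0.4559 - (3)·0.8583 - (-3)·-1.1655) / (-10) = 0.6704
  w = (-6 - (-4)·-0.4559 - (-3)·0.6704 - (2)·-1.1655) / (-12) = 0.2901
  t = (-8 - (1)·-0.4559 - (-3)·0.6704 - (1)·0.2901) / (7) = -0.8319

0.2901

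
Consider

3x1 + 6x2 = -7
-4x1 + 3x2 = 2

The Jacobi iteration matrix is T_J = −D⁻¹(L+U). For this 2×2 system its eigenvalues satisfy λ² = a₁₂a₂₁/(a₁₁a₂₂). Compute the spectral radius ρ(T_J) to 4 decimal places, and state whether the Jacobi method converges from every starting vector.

1.6330

a₁₂a₂₁/(a₁₁a₂₂) = (6)·(-4) / ((3)·(3)) = -2.666667
ρ = √|-2.666667| = √2.666667 = 1.6330
ρ > 1, so Jacobi diverges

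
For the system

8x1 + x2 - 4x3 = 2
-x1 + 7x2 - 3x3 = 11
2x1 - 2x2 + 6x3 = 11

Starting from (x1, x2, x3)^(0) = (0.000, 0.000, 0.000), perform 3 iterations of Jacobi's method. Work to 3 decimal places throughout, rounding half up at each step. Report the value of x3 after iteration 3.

Iteration 1:
  x1 = (2 - (1)·0.000 - (-4)·0.000) / (8) = 0.250
  x2 = (11 - (-1)·0.000 - (-3)·0.000) / (7) = 1.571
  x3 = (11 - (2)·0.000 - (-2)·0.000) / (6) = 1.833
Iteration 2:
  x1 = (2 - (1)·1.571 - (-4)·1.833) / (8) = 0.970
  x2 = (11 - (-1)·0.250 - (-3)·1.833) / (7) = 2.393
  x3 = (11 - (2)·0.250 - (-2)·1.571) / (6) = 2.274
Iteration 3:
  x1 = (2 - (1)·2.393 - (-4)·2.274) / (8) = 1.088
  x2 = (11 - (-1)·0.970 - (-3)·2.274) / (7) = 2.685
  x3 = (11 - (2)·0.970 - (-2)·2.393) / (6) = 2.308

2.308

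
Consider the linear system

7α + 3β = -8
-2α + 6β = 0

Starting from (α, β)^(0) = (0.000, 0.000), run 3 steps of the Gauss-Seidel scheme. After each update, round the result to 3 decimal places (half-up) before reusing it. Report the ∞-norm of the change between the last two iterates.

0.023

Iteration 1:
  α = (-8 - (3)·0.000) / (7) = -1.143
  β = (0 - (-2)·-1.143) / (6) = -0.381
Iteration 2:
  α = (-8 - (3)·-0.381) / (7) = -0.980
  β = (0 - (-2)·-0.980) / (6) = -0.327
Iteration 3:
  α = (-8 - (3)·-0.327) / (7) = -1.003
  β = (0 - (-2)·-1.003) / (6) = -0.334
Change: (-0.023, -0.007) → max |·| = 0.023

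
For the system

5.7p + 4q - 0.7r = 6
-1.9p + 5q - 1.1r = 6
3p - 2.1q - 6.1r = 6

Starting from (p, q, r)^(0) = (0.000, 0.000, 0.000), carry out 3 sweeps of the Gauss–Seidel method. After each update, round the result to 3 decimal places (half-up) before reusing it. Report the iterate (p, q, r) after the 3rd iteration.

Iteration 1:
  p = (6 - (4)·0.000 - (-0.7)·0.000) / (5.7) = 1.053
  q = (6 - (-1.9)·1.053 - (-1.1)·0.000) / (5) = 1.600
  r = (6 - (3)·1.053 - (-2.1)·1.600) / (-6.1) = -1.017
Iteration 2:
  p = (6 - (4)·1.600 - (-0.7)·-1.017) / (5.7) = -0.195
  q = (6 - (-1.9)·-0.195 - (-1.1)·-1.017) / (5) = 0.902
  r = (6 - (3)·-0.195 - (-2.1)·0.902) / (-6.1) = -1.390
Iteration 3:
  p = (6 - (4)·0.902 - (-0.7)·-1.390) / (5.7) = 0.249
  q = (6 - (-1.9)·0.249 - (-1.1)·-1.390) / (5) = 0.989
  r = (6 - (3)·0.249 - (-2.1)·0.989) / (-6.1) = -1.202

(0.249, 0.989, -1.202)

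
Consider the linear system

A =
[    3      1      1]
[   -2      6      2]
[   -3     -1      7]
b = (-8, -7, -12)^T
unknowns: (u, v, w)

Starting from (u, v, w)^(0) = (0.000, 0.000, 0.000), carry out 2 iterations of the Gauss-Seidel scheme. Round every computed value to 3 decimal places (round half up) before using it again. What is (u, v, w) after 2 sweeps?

Iteration 1:
  u = (-8 - (1)·0.000 - (1)·0.000) / (3) = -2.667
  v = (-7 - (-2)·-2.667 - (2)·0.000) / (6) = -2.056
  w = (-12 - (-3)·-2.667 - (-1)·-2.056) / (7) = -3.151
Iteration 2:
  u = (-8 - (1)·-2.056 - (1)·-3.151) / (3) = -0.931
  v = (-7 - (-2)·-0.931 - (2)·-3.151) / (6) = -0.427
  w = (-12 - (-3)·-0.931 - (-1)·-0.427) / (7) = -2.174

(-0.931, -0.427, -2.174)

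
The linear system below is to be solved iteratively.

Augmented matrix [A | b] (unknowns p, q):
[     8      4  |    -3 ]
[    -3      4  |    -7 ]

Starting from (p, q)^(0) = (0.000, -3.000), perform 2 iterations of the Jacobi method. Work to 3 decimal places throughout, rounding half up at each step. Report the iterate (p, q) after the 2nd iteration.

(0.500, -0.906)

Iteration 1:
  p = (-3 - (4)·-3.000) / (8) = 1.125
  q = (-7 - (-3)·0.000) / (4) = -1.750
Iteration 2:
  p = (-3 - (4)·-1.750) / (8) = 0.500
  q = (-7 - (-3)·1.125) / (4) = -0.906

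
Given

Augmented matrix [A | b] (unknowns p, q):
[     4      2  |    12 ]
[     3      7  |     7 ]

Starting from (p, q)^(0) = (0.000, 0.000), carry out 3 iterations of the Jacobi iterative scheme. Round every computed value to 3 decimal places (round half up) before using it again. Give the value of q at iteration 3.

Iteration 1:
  p = (12 - (2)·0.000) / (4) = 3.000
  q = (7 - (3)·0.000) / (7) = 1.000
Iteration 2:
  p = (12 - (2)·1.000) / (4) = 2.500
  q = (7 - (3)·3.000) / (7) = -0.286
Iteration 3:
  p = (12 - (2)·-0.286) / (4) = 3.143
  q = (7 - (3)·2.500) / (7) = -0.071

-0.071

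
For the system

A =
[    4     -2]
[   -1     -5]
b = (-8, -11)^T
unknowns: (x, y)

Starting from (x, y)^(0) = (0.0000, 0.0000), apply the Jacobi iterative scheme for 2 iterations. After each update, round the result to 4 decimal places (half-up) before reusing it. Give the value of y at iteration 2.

Iteration 1:
  x = (-8 - (-2)·0.0000) / (4) = -2.0000
  y = (-11 - (-1)·0.0000) / (-5) = 2.2000
Iteration 2:
  x = (-8 - (-2)·2.2000) / (4) = -0.9000
  y = (-11 - (-1)·-2.0000) / (-5) = 2.6000

2.6000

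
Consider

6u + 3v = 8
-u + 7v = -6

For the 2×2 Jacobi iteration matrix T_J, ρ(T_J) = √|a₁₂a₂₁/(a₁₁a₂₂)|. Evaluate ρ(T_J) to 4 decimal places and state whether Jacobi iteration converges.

a₁₂a₂₁/(a₁₁a₂₂) = (3)·(-1) / ((6)·(7)) = -0.071429
ρ = √|-0.071429| = √0.071429 = 0.2673
ρ < 1, so Jacobi converges

0.2673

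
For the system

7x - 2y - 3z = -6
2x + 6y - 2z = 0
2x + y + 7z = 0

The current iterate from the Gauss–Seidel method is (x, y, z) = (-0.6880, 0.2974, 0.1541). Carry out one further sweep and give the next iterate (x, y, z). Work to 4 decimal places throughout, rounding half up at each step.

One sweep:
  x = (-6 - (-2)·0.2974 - (-3)·0.1541) / (7) = -0.7061
  y = (0 - (2)·-0.7061 - (-2)·0.1541) / (6) = 0.2867
  z = (0 - (2)·-0.7061 - (1)·0.2867) / (7) = 0.1608

(-0.7061, 0.2867, 0.1608)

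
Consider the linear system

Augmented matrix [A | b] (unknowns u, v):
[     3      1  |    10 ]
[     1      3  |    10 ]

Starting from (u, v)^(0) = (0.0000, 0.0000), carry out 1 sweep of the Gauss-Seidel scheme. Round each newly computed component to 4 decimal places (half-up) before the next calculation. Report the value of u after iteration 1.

Iteration 1:
  u = (10 - (1)·0.0000) / (3) = 3.3333
  v = (10 - (1)·3.3333) / (3) = 2.2222

3.3333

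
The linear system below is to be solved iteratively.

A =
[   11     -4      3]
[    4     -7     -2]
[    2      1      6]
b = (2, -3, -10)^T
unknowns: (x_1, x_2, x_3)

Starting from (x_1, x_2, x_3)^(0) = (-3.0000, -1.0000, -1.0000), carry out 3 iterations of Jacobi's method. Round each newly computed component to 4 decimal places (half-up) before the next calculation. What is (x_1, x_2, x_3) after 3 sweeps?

Iteration 1:
  x_1 = (2 - (-4)·-1.0000 - (3)·-1.0000) / (11) = 0.0909
  x_2 = (-3 - (4)·-3.0000 - (-2)·-1.0000) / (-7) = -1.0000
  x_3 = (-10 - (2)·-3.0000 - (1)·-1.0000) / (6) = -0.5000
Iteration 2:
  x_1 = (2 - (-4)·-1.0000 - (3)·-0.5000) / (11) = -0.0455
  x_2 = (-3 - (4)·0.0909 - (-2)·-0.5000) / (-7) = 0.6234
  x_3 = (-10 - (2)·0.0909 - (1)·-1.0000) / (6) = -1.5303
Iteration 3:
  x_1 = (2 - (-4)·0.6234 - (3)·-1.5303) / (11) = 0.8259
  x_2 = (-3 - (4)·-0.0455 - (-2)·-1.5303) / (-7) = 0.8398
  x_3 = (-10 - (2)·-0.0455 - (1)·0.6234) / (6) = -1.7554

(0.8259, 0.8398, -1.7554)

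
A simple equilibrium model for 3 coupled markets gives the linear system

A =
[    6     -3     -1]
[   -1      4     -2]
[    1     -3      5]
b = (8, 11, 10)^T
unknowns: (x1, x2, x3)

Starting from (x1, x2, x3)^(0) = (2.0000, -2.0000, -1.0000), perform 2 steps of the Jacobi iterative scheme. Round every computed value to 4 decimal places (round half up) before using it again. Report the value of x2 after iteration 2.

Iteration 1:
  x1 = (8 - (-3)·-2.0000 - (-1)·-1.0000) / (6) = 0.1667
  x2 = (11 - (-1)·2.0000 - (-2)·-1.0000) / (4) = 2.7500
  x3 = (10 - (1)·2.0000 - (-3)·-2.0000) / (5) = 0.4000
Iteration 2:
  x1 = (8 - (-3)·2.7500 - (-1)·0.4000) / (6) = 2.7750
  x2 = (11 - (-1)·0.1667 - (-2)·0.4000) / (4) = 2.9917
  x3 = (10 - (1)·0.1667 - (-3)·2.7500) / (5) = 3.6167

2.9917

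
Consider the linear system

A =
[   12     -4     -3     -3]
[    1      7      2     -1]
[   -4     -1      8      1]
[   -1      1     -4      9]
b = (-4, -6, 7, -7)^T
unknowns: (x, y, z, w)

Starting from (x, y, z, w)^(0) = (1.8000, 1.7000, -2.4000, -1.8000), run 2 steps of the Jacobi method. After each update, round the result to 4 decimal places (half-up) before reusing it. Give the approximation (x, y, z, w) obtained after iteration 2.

Iteration 1:
  x = (-4 - (-4)·1.7000 - (-3)·-2.4000 - (-3)·-1.8000) / (12) = -0.8167
  y = (-6 - (1)·1.8000 - (2)·-2.4000 - (-1)·-1.8000) / (7) = -0.6857
  z = (7 - (-4)·1.8000 - (-1)·1.7000 - (1)·-1.8000) / (8) = 2.2125
  w = (-7 - (-1)·1.8000 - (1)·1.7000 - (-4)·-2.4000) / (9) = -1.8333
Iteration 2:
  x = (-4 - (-4)·-0.6857 - (-3)·2.2125 - (-3)·-1.8333) / (12) = -0.4671
  y = (-6 - (1)·-0.8167 - (2)·2.2125 - (-1)·-1.8333) / (7) = -1.6345
  z = (7 - (-4)·-0.8167 - (-1)·-0.6857 - (1)·-1.8333) / (8) = 0.6101
  w = (-7 - (-1)·-0.8167 - (1)·-0.6857 - (-4)·2.2125) / (9) = 0.1910

(-0.4671, -1.6345, 0.6101, 0.1910)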